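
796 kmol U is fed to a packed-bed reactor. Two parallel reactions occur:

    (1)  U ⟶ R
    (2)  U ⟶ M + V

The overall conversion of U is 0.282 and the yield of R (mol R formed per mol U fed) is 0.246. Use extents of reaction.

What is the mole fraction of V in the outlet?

Yield of R: 1ξ₁ / 796 = 0.246 → ξ₁ = 195.8 kmol.
Conversion of U: 1ξ₁ + 1ξ₂ = 0.282 × 796 = 224.5 → ξ₂ = 28.66 kmol.
Outlet amounts (n = n₀ + Σ ν·ξ):
  U: 796 − 1(195.8) − 1(28.66) = 571.5
  R: 0 + 1(195.8) = 195.8
  M: 0 + 1(28.66) = 28.66
  V: 0 + 1(28.66) = 28.66
Total out = 824.7 kmol; y_V = 28.66 / 824.7 = 0.03475.

0.0347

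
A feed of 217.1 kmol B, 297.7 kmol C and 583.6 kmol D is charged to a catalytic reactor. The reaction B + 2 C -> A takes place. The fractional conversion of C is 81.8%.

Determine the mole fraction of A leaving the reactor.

0.142

C reacted = 0.818 × 297.7 = 243.5 kmol; ν_C = −2, so ξ = 243.5/2 = 121.8 kmol.
Outlet amounts (n = n₀ + ν ξ):
  B: 217.1 − 1(121.8) = 95.34
  C: 297.7 − 2(121.8) = 54.18
  A: 0 + 1(121.8) = 121.8
  D: 583.6 (inert)
Total out = 854.9 kmol; y_A = 121.8 / 854.9 = 0.1424.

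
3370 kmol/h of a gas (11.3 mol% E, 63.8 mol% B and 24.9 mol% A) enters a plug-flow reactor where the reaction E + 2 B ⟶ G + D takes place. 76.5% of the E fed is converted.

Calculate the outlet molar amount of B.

1570 kmol/h

E reacted = 0.765 × 380.8 = 291.3 kmol/h; ν_E = −1, so ξ = 291.3/1 = 291.3 kmol/h.
Outlet amounts (n = n₀ + ν ξ):
  E: 380.8 − 1(291.3) = 89.49
  B: 2150 − 2(291.3) = 1567
  G: 0 + 1(291.3) = 291.3
  D: 0 + 1(291.3) = 291.3
  A: 839.1 (inert)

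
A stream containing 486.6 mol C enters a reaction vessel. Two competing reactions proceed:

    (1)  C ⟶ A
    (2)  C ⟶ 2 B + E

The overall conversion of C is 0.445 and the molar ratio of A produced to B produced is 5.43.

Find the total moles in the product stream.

523 mol

Conversion of C: C consumed = 0.445 × 486.6 = 216.5 mol = 1ξ₁ + 1ξ₂.
Selectivity: 1ξ₁ / (2ξ₂) = 5.43 → ξ₁ = 10.86 ξ₂.
Substitute: (1·10.86 + 1) ξ₂ = 216.5 → ξ₂ = 18.26 mol, ξ₁ = 198.3 mol.
Outlet amounts (n = n₀ + Σ ν·ξ):
  C: 486.6 − 1(198.3) − 1(18.26) = 270.1
  A: 0 + 1(198.3) = 198.3
  B: 0 + 2(18.26) = 36.52
  E: 0 + 1(18.26) = 18.26
Total out = 270.1 + 198.3 + 36.52 + 18.26 = 523.1 mol.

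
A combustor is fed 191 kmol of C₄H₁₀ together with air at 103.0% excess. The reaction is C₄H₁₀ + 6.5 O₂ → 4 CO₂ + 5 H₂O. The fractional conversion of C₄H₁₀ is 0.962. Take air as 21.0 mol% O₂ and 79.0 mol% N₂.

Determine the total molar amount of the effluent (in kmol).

12500 kmol

Stoichiometric O₂ = 6.5 × 191 = 1242 kmol; O₂ fed = 1242 × 2.030 = 2520 kmol.
N₂ fed = 2520 × 79/21 = 9481 kmol.
Fuel reacted = 0.962 × 191 → ξ = 183.7 kmol.
Outlet (n = n₀ + ν ξ):
  C₄H₁₀: 191 − 1(183.7) = 7.258
  O₂: 2520 − 6.5(183.7) = 1326
  N₂: 9481 (inert)
  CO₂: 0 + 4(183.7) = 735
  H₂O: 0 + 5(183.7) = 918.7
Total out = 7.258 + 1326 + 9481 + 735 + 918.7 = 12470 kmol.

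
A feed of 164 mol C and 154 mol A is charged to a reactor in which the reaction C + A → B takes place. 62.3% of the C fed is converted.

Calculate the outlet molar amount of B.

C reacted = 0.623 × 164 = 102.2 mol; ν_C = −1, so ξ = 102.2/1 = 102.2 mol.
Outlet amounts (n = n₀ + ν ξ):
  C: 164 − 1(102.2) = 61.83
  A: 154 − 1(102.2) = 51.83
  B: 0 + 1(102.2) = 102.2

102 mol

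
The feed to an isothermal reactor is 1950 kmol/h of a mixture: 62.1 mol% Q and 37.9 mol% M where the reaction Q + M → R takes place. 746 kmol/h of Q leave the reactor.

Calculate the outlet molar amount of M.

274 kmol/h

For Q: n = n₀ − 1ξ → 746 = 1211 − 1ξ, giving ξ = 465 kmol/h.
Outlet amounts (n = n₀ + ν ξ):
  Q: 1211 − 1(465) = 746
  M: 739 − 1(465) = 274.1
  R: 0 + 1(465) = 465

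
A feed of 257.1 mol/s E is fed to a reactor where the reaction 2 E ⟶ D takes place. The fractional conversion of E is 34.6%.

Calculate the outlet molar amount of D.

E reacted = 0.346 × 257.1 = 88.96 mol/s; ν_E = −2, so ξ = 88.96/2 = 44.48 mol/s.
Outlet amounts (n = n₀ + ν ξ):
  E: 257.1 − 2(44.48) = 168.1
  D: 0 + 1(44.48) = 44.48

44.5 mol/s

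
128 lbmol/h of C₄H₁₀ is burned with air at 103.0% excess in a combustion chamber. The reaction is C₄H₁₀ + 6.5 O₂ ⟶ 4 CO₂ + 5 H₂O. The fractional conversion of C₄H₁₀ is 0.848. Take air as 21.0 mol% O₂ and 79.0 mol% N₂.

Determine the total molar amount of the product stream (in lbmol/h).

Stoichiometric O₂ = 6.5 × 128 = 832 lbmol/h; O₂ fed = 832 × 2.030 = 1689 lbmol/h.
N₂ fed = 1689 × 79/21 = 6354 lbmol/h.
Fuel reacted = 0.848 × 128 → ξ = 108.5 lbmol/h.
Outlet (n = n₀ + ν ξ):
  C₄H₁₀: 128 − 1(108.5) = 19.46
  O₂: 1689 − 6.5(108.5) = 983.4
  N₂: 6354 (inert)
  CO₂: 0 + 4(108.5) = 434.2
  H₂O: 0 + 5(108.5) = 542.7
Total out = 19.46 + 983.4 + 6354 + 434.2 + 542.7 = 8333 lbmol/h.

8330 lbmol/h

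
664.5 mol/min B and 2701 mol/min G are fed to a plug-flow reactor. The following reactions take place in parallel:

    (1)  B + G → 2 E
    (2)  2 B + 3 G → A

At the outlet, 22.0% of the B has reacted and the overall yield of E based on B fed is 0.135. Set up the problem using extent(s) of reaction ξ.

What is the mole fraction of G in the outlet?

Yield of E: 2ξ₁ / 664.5 = 0.135 → ξ₁ = 44.85 mol/min.
Conversion of B: 1ξ₁ + 2ξ₂ = 0.22 × 664.5 = 146.2 → ξ₂ = 50.67 mol/min.
Outlet amounts (n = n₀ + Σ ν·ξ):
  B: 664.5 − 1(44.85) − 2(50.67) = 518.3
  G: 2701 − 1(44.85) − 3(50.67) = 2504
  E: 0 + 2(44.85) = 89.71
  A: 0 + 1(50.67) = 50.67
Total out = 3163 mol/min; y_G = 2504 / 3163 = 0.7917.

0.792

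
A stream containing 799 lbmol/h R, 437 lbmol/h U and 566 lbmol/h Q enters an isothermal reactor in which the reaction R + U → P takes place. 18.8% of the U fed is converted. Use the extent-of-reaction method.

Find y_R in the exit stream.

0.417

U reacted = 0.188 × 437 = 82.16 lbmol/h; ν_U = −1, so ξ = 82.16/1 = 82.16 lbmol/h.
Outlet amounts (n = n₀ + ν ξ):
  R: 799 − 1(82.16) = 716.8
  U: 437 − 1(82.16) = 354.8
  P: 0 + 1(82.16) = 82.16
  Q: 566 (inert)
Total out = 1720 lbmol/h; y_R = 716.8 / 1720 = 0.4168.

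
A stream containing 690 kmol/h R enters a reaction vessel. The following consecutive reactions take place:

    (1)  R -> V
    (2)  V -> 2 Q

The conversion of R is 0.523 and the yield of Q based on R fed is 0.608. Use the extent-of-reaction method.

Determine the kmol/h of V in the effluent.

151 kmol/h

Conversion of R: R consumed = 1ξ₁ = 0.523 × 690 → ξ₁ = 360.9 kmol/h.
Yield of Q: 2ξ₂ / 690 = 0.608 → ξ₂ = 209.8 kmol/h.
Outlet amounts (n = n₀ + Σ ν·ξ):
  R: 690 − 1(360.9) = 329.1
  V: 0 + 1(360.9) − 1(209.8) = 151.1
  Q: 0 + 2(209.8) = 419.5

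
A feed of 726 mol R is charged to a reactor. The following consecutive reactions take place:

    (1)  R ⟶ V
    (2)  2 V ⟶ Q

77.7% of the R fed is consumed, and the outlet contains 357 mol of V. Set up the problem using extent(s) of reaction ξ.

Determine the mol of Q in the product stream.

104 mol

Conversion of R: R consumed = 1ξ₁ = 0.777 × 726 → ξ₁ = 564.1 mol.
V balance: n_V = 0 + 1ξ₁ − 2ξ₂ = 357 → ξ₂ = (1·564.1 − 357)/2 = 103.6 mol.
Outlet amounts (n = n₀ + Σ ν·ξ):
  R: 726 − 1(564.1) = 161.9
  V: 0 + 1(564.1) − 2(103.6) = 357
  Q: 0 + 1(103.6) = 103.6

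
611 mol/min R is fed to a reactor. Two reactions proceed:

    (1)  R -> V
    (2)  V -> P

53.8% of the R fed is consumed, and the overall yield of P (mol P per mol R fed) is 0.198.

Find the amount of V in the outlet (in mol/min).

Conversion of R: R consumed = 1ξ₁ = 0.538 × 611 → ξ₁ = 328.7 mol/min.
Yield of P: 1ξ₂ / 611 = 0.198 → ξ₂ = 121 mol/min.
Outlet amounts (n = n₀ + Σ ν·ξ):
  R: 611 − 1(328.7) = 282.3
  V: 0 + 1(328.7) − 1(121) = 207.7
  P: 0 + 1(121) = 121

208 mol/min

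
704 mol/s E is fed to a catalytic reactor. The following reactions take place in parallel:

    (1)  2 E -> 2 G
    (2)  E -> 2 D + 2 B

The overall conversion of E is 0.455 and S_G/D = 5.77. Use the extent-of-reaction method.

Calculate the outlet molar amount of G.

Conversion of E: E consumed = 0.455 × 704 = 320.3 mol/s = 2ξ₁ + 1ξ₂.
Selectivity: 2ξ₁ / (2ξ₂) = 5.77 → ξ₁ = 5.77 ξ₂.
Substitute: (2·5.77 + 1) ξ₂ = 320.3 → ξ₂ = 25.54 mol/s, ξ₁ = 147.4 mol/s.
Outlet amounts (n = n₀ + Σ ν·ξ):
  E: 704 − 2(147.4) − 1(25.54) = 383.7
  G: 0 + 2(147.4) = 294.8
  D: 0 + 2(25.54) = 51.09
  B: 0 + 2(25.54) = 51.09

295 mol/s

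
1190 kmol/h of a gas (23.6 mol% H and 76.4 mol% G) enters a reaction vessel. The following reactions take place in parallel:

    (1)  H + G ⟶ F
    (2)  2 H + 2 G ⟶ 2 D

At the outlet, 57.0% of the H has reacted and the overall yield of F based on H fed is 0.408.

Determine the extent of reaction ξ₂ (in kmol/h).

Yield of F: 1ξ₁ / 280.8 = 0.408 → ξ₁ = 114.6 kmol/h.
Conversion of H: 1ξ₁ + 2ξ₂ = 0.57 × 280.8 = 160.1 → ξ₂ = 22.75 kmol/h.
Outlet amounts (n = n₀ + Σ ν·ξ):
  H: 280.8 − 1(114.6) − 2(22.75) = 120.8
  G: 909.2 − 1(114.6) − 2(22.75) = 749.1
  F: 0 + 1(114.6) = 114.6
  D: 0 + 2(22.75) = 45.5

ξ₂ = 22.7 kmol/h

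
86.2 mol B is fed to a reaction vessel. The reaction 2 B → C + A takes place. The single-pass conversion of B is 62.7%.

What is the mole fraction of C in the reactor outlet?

B reacted = 0.627 × 86.2 = 54.05 mol; ν_B = −2, so ξ = 54.05/2 = 27.02 mol.
Outlet amounts (n = n₀ + ν ξ):
  B: 86.2 − 2(27.02) = 32.15
  C: 0 + 1(27.02) = 27.02
  A: 0 + 1(27.02) = 27.02
Total out = 86.2 mol; y_C = 27.02 / 86.2 = 0.3135.

0.314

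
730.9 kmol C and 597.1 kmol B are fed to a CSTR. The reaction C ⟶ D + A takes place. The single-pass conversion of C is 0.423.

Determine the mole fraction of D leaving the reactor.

0.189

C reacted = 0.423 × 730.9 = 309.2 kmol; ν_C = −1, so ξ = 309.2/1 = 309.2 kmol.
Outlet amounts (n = n₀ + ν ξ):
  C: 730.9 − 1(309.2) = 421.7
  D: 0 + 1(309.2) = 309.2
  A: 0 + 1(309.2) = 309.2
  B: 597.1 (inert)
Total out = 1637 kmol; y_D = 309.2 / 1637 = 0.1888.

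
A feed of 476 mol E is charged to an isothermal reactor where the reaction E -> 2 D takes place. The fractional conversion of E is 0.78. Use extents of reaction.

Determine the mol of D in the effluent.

E reacted = 0.78 × 476 = 371.3 mol; ν_E = −1, so ξ = 371.3/1 = 371.3 mol.
Outlet amounts (n = n₀ + ν ξ):
  E: 476 − 1(371.3) = 104.7
  D: 0 + 2(371.3) = 742.6

743 mol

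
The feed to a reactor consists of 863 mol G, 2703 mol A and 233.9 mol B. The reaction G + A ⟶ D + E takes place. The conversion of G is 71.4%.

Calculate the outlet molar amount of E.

G reacted = 0.714 × 863 = 616.2 mol; ν_G = −1, so ξ = 616.2/1 = 616.2 mol.
Outlet amounts (n = n₀ + ν ξ):
  G: 863 − 1(616.2) = 246.8
  A: 2703 − 1(616.2) = 2087
  D: 0 + 1(616.2) = 616.2
  E: 0 + 1(616.2) = 616.2
  B: 233.9 (inert)

616 mol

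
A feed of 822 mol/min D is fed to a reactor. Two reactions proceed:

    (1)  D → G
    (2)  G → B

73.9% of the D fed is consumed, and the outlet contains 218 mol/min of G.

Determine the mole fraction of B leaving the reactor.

0.474

Conversion of D: D consumed = 1ξ₁ = 0.739 × 822 → ξ₁ = 607.5 mol/min.
G balance: n_G = 0 + 1ξ₁ − 1ξ₂ = 218 → ξ₂ = (1·607.5 − 218)/1 = 389.5 mol/min.
Outlet amounts (n = n₀ + Σ ν·ξ):
  D: 822 − 1(607.5) = 214.5
  G: 0 + 1(607.5) − 1(389.5) = 218
  B: 0 + 1(389.5) = 389.5
Total out = 822 mol/min; y_B = 389.5 / 822 = 0.4738.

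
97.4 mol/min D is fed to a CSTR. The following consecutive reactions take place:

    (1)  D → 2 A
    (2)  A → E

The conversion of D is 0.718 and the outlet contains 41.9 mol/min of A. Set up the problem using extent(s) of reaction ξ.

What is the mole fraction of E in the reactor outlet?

0.585

Conversion of D: D consumed = 1ξ₁ = 0.718 × 97.4 → ξ₁ = 69.93 mol/min.
A balance: n_A = 0 + 2ξ₁ − 1ξ₂ = 41.9 → ξ₂ = (2·69.93 − 41.9)/1 = 97.97 mol/min.
Outlet amounts (n = n₀ + Σ ν·ξ):
  D: 97.4 − 1(69.93) = 27.47
  A: 0 + 2(69.93) − 1(97.97) = 41.9
  E: 0 + 1(97.97) = 97.97
Total out = 167.3 mol/min; y_E = 97.97 / 167.3 = 0.5855.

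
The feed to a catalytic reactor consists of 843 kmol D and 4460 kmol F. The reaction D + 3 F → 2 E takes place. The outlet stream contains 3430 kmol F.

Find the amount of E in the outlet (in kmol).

687 kmol

For F: n = n₀ − 3ξ → 3430 = 4460 − 3ξ, giving ξ = 343.3 kmol.
Outlet amounts (n = n₀ + ν ξ):
  D: 843 − 1(343.3) = 499.7
  F: 4460 − 3(343.3) = 3430
  E: 0 + 2(343.3) = 686.7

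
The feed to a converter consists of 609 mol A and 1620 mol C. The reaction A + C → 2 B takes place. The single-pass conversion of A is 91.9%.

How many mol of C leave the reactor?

A reacted = 0.919 × 609 = 559.7 mol; ν_A = −1, so ξ = 559.7/1 = 559.7 mol.
Outlet amounts (n = n₀ + ν ξ):
  A: 609 − 1(559.7) = 49.33
  C: 1620 − 1(559.7) = 1060
  B: 0 + 2(559.7) = 1119

1060 mol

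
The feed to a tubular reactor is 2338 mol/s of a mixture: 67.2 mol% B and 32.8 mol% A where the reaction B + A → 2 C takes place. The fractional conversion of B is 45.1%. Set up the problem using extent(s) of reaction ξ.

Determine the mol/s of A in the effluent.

58.3 mol/s

B reacted = 0.451 × 1571 = 708.6 mol/s; ν_B = −1, so ξ = 708.6/1 = 708.6 mol/s.
Outlet amounts (n = n₀ + ν ξ):
  B: 1571 − 1(708.6) = 862.6
  A: 766.9 − 1(708.6) = 58.28
  C: 0 + 2(708.6) = 1417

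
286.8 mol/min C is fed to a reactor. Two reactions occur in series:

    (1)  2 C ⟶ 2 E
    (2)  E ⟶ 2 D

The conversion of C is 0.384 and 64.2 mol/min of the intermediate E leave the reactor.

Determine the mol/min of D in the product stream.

Conversion of C: C consumed = 2ξ₁ = 0.384 × 286.8 → ξ₁ = 55.07 mol/min.
E balance: n_E = 0 + 2ξ₁ − 1ξ₂ = 64.2 → ξ₂ = (2·55.07 − 64.2)/1 = 45.93 mol/min.
Outlet amounts (n = n₀ + Σ ν·ξ):
  C: 286.8 − 2(55.07) = 176.7
  E: 0 + 2(55.07) − 1(45.93) = 64.2
  D: 0 + 2(45.93) = 91.86

91.9 mol/min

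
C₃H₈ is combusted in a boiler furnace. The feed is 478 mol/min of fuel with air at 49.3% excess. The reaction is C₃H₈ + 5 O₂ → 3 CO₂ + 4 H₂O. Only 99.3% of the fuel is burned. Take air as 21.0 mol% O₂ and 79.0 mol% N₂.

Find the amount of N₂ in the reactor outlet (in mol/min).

13400 mol/min

Stoichiometric O₂ = 5 × 478 = 2390 mol/min; O₂ fed = 2390 × 1.493 = 3568 mol/min.
N₂ fed = 3568 × 79/21 = 13420 mol/min.
Fuel reacted = 0.993 × 478 → ξ = 474.7 mol/min.
Outlet (n = n₀ + ν ξ):
  C₃H₈: 478 − 1(474.7) = 3.346
  O₂: 3568 − 5(474.7) = 1195
  N₂: 13420 (inert)
  CO₂: 0 + 3(474.7) = 1424
  H₂O: 0 + 4(474.7) = 1899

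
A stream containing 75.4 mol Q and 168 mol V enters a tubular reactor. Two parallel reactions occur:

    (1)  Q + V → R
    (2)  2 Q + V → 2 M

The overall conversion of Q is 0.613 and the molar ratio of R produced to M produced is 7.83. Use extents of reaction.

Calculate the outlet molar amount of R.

41 mol

Conversion of Q: Q consumed = 0.613 × 75.4 = 46.22 mol = 1ξ₁ + 2ξ₂.
Selectivity: 1ξ₁ / (2ξ₂) = 7.83 → ξ₁ = 15.66 ξ₂.
Substitute: (1·15.66 + 2) ξ₂ = 46.22 → ξ₂ = 2.617 mol, ξ₁ = 40.99 mol.
Outlet amounts (n = n₀ + Σ ν·ξ):
  Q: 75.4 − 1(40.99) − 2(2.617) = 29.18
  V: 168 − 1(40.99) − 1(2.617) = 124.4
  R: 0 + 1(40.99) = 40.99
  M: 0 + 2(2.617) = 5.234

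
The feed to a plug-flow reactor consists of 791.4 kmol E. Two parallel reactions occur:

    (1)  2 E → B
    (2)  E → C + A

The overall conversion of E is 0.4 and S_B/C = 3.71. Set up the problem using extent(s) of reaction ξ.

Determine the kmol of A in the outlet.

Conversion of E: E consumed = 0.4 × 791.4 = 316.6 kmol = 2ξ₁ + 1ξ₂.
Selectivity: 1ξ₁ / (1ξ₂) = 3.71 → ξ₁ = 3.71 ξ₂.
Substitute: (2·3.71 + 1) ξ₂ = 316.6 → ξ₂ = 37.6 kmol, ξ₁ = 139.5 kmol.
Outlet amounts (n = n₀ + Σ ν·ξ):
  E: 791.4 − 2(139.5) − 1(37.6) = 474.8
  B: 0 + 1(139.5) = 139.5
  C: 0 + 1(37.6) = 37.6
  A: 0 + 1(37.6) = 37.6

37.6 kmol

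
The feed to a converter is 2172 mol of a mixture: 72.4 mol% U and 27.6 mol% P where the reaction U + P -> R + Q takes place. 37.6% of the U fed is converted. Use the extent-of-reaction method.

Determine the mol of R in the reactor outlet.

591 mol

U reacted = 0.376 × 1573 = 591.3 mol; ν_U = −1, so ξ = 591.3/1 = 591.3 mol.
Outlet amounts (n = n₀ + ν ξ):
  U: 1573 − 1(591.3) = 981.3
  P: 599.5 − 1(591.3) = 8.201
  R: 0 + 1(591.3) = 591.3
  Q: 0 + 1(591.3) = 591.3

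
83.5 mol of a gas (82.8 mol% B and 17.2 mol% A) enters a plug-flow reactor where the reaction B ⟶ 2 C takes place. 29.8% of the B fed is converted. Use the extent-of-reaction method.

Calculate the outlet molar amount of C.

B reacted = 0.298 × 69.14 = 20.6 mol; ν_B = −1, so ξ = 20.6/1 = 20.6 mol.
Outlet amounts (n = n₀ + ν ξ):
  B: 69.14 − 1(20.6) = 48.53
  C: 0 + 2(20.6) = 41.21
  A: 14.36 (inert)

41.2 mol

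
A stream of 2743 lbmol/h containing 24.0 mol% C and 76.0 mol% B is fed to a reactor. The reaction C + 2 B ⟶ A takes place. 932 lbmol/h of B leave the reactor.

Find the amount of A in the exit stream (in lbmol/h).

For B: n = n₀ − 2ξ → 932 = 2085 − 2ξ, giving ξ = 576.3 lbmol/h.
Outlet amounts (n = n₀ + ν ξ):
  C: 658.3 − 1(576.3) = 81.98
  B: 2085 − 2(576.3) = 932
  A: 0 + 1(576.3) = 576.3

576 lbmol/h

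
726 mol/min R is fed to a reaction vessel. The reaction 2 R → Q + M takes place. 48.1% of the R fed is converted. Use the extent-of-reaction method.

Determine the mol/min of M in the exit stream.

175 mol/min

R reacted = 0.481 × 726 = 349.2 mol/min; ν_R = −2, so ξ = 349.2/2 = 174.6 mol/min.
Outlet amounts (n = n₀ + ν ξ):
  R: 726 − 2(174.6) = 376.8
  Q: 0 + 1(174.6) = 174.6
  M: 0 + 1(174.6) = 174.6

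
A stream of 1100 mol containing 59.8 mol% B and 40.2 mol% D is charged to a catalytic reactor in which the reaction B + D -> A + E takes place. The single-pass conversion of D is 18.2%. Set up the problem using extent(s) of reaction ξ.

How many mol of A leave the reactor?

D reacted = 0.182 × 442.2 = 80.48 mol; ν_D = −1, so ξ = 80.48/1 = 80.48 mol.
Outlet amounts (n = n₀ + ν ξ):
  B: 657.8 − 1(80.48) = 577.3
  D: 442.2 − 1(80.48) = 361.7
  A: 0 + 1(80.48) = 80.48
  E: 0 + 1(80.48) = 80.48

80.5 mol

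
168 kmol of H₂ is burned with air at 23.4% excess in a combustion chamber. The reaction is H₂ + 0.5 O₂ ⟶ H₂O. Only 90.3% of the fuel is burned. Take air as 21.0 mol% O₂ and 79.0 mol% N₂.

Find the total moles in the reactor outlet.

Stoichiometric O₂ = 0.5 × 168 = 84 kmol; O₂ fed = 84 × 1.234 = 103.7 kmol.
N₂ fed = 103.7 × 79/21 = 389.9 kmol.
Fuel reacted = 0.903 × 168 → ξ = 151.7 kmol.
Outlet (n = n₀ + ν ξ):
  H₂: 168 − 1(151.7) = 16.3
  O₂: 103.7 − 0.5(151.7) = 27.8
  N₂: 389.9 (inert)
  H₂O: 0 + 1(151.7) = 151.7
Total out = 16.3 + 27.8 + 389.9 + 151.7 = 585.7 kmol.

586 kmol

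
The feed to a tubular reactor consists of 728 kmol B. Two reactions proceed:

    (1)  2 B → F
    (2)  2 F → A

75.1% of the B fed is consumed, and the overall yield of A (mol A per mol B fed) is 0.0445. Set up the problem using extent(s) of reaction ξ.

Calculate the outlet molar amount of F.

Conversion of B: B consumed = 2ξ₁ = 0.751 × 728 → ξ₁ = 273.4 kmol.
Yield of A: 1ξ₂ / 728 = 0.0445 → ξ₂ = 32.4 kmol.
Outlet amounts (n = n₀ + Σ ν·ξ):
  B: 728 − 2(273.4) = 181.3
  F: 0 + 1(273.4) − 2(32.4) = 208.6
  A: 0 + 1(32.4) = 32.4

209 kmol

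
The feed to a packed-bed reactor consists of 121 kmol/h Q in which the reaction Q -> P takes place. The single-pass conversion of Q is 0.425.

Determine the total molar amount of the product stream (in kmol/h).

121 kmol/h

Q reacted = 0.425 × 121 = 51.42 kmol/h; ν_Q = −1, so ξ = 51.42/1 = 51.42 kmol/h.
Outlet amounts (n = n₀ + ν ξ):
  Q: 121 − 1(51.42) = 69.58
  P: 0 + 1(51.42) = 51.42
Total out = 69.58 + 51.42 = 121 kmol/h.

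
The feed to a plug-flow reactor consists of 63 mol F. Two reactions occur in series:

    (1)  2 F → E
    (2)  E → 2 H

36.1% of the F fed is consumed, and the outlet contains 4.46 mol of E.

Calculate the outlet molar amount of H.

13.8 mol

Conversion of F: F consumed = 2ξ₁ = 0.361 × 63 → ξ₁ = 11.37 mol.
E balance: n_E = 0 + 1ξ₁ − 1ξ₂ = 4.46 → ξ₂ = (1·11.37 − 4.46)/1 = 6.911 mol.
Outlet amounts (n = n₀ + Σ ν·ξ):
  F: 63 − 2(11.37) = 40.26
  E: 0 + 1(11.37) − 1(6.911) = 4.46
  H: 0 + 2(6.911) = 13.82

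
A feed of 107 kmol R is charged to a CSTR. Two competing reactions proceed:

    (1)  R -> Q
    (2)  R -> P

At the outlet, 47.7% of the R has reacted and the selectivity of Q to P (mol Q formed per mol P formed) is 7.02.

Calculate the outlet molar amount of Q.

44.7 kmol

Conversion of R: R consumed = 0.477 × 107 = 51.04 kmol = 1ξ₁ + 1ξ₂.
Selectivity: 1ξ₁ / (1ξ₂) = 7.02 → ξ₁ = 7.02 ξ₂.
Substitute: (1·7.02 + 1) ξ₂ = 51.04 → ξ₂ = 6.364 kmol, ξ₁ = 44.68 kmol.
Outlet amounts (n = n₀ + Σ ν·ξ):
  R: 107 − 1(44.68) − 1(6.364) = 55.96
  Q: 0 + 1(44.68) = 44.68
  P: 0 + 1(6.364) = 6.364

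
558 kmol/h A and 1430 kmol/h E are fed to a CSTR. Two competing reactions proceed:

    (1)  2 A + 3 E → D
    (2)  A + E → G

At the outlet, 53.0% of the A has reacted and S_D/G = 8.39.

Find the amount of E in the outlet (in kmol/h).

995 kmol/h

Conversion of A: A consumed = 0.53 × 558 = 295.7 kmol/h = 2ξ₁ + 1ξ₂.
Selectivity: 1ξ₁ / (1ξ₂) = 8.39 → ξ₁ = 8.39 ξ₂.
Substitute: (2·8.39 + 1) ξ₂ = 295.7 → ξ₂ = 16.63 kmol/h, ξ₁ = 139.6 kmol/h.
Outlet amounts (n = n₀ + Σ ν·ξ):
  A: 558 − 2(139.6) − 1(16.63) = 262.3
  E: 1430 − 3(139.6) − 1(16.63) = 994.7
  D: 0 + 1(139.6) = 139.6
  G: 0 + 1(16.63) = 16.63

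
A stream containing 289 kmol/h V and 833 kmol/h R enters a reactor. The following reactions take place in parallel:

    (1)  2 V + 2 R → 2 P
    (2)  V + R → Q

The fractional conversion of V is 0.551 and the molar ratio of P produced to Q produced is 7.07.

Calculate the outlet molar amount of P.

140 kmol/h

Conversion of V: V consumed = 0.551 × 289 = 159.2 kmol/h = 2ξ₁ + 1ξ₂.
Selectivity: 2ξ₁ / (1ξ₂) = 7.07 → ξ₁ = 3.535 ξ₂.
Substitute: (2·3.535 + 1) ξ₂ = 159.2 → ξ₂ = 19.73 kmol/h, ξ₁ = 69.75 kmol/h.
Outlet amounts (n = n₀ + Σ ν·ξ):
  V: 289 − 2(69.75) − 1(19.73) = 129.8
  R: 833 − 2(69.75) − 1(19.73) = 673.8
  P: 0 + 2(69.75) = 139.5
  Q: 0 + 1(19.73) = 19.73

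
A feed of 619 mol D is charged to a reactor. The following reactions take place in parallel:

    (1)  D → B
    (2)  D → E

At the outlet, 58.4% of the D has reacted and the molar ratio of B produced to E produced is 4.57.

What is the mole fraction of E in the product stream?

Conversion of D: D consumed = 0.584 × 619 = 361.5 mol = 1ξ₁ + 1ξ₂.
Selectivity: 1ξ₁ / (1ξ₂) = 4.57 → ξ₁ = 4.57 ξ₂.
Substitute: (1·4.57 + 1) ξ₂ = 361.5 → ξ₂ = 64.9 mol, ξ₁ = 296.6 mol.
Outlet amounts (n = n₀ + Σ ν·ξ):
  D: 619 − 1(296.6) − 1(64.9) = 257.5
  B: 0 + 1(296.6) = 296.6
  E: 0 + 1(64.9) = 64.9
Total out = 619 mol; y_E = 64.9 / 619 = 0.1048.

0.105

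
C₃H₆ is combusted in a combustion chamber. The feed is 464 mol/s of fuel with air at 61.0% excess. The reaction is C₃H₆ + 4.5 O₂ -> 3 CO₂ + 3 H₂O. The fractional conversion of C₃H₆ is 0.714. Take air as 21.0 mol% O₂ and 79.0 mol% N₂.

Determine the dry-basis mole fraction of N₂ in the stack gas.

Stoichiometric O₂ = 4.5 × 464 = 2088 mol/s; O₂ fed = 2088 × 1.610 = 3362 mol/s.
N₂ fed = 3362 × 79/21 = 12650 mol/s.
Fuel reacted = 0.714 × 464 → ξ = 331.3 mol/s.
Outlet (n = n₀ + ν ξ):
  C₃H₆: 464 − 1(331.3) = 132.7
  O₂: 3362 − 4.5(331.3) = 1871
  N₂: 12650 (inert)
  CO₂: 0 + 3(331.3) = 993.9
  H₂O: 0 + 3(331.3) = 993.9
Dry total = 15640 mol/s; y_N₂ (dry) = 12650 / 15640 = 0.8084.

0.808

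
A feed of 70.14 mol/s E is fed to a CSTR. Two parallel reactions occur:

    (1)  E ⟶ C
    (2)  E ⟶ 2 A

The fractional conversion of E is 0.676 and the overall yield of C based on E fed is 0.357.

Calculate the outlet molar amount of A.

44.7 mol/s

Yield of C: 1ξ₁ / 70.14 = 0.357 → ξ₁ = 25.04 mol/s.
Conversion of E: 1ξ₁ + 1ξ₂ = 0.676 × 70.14 = 47.41 → ξ₂ = 22.37 mol/s.
Outlet amounts (n = n₀ + Σ ν·ξ):
  E: 70.14 − 1(25.04) − 1(22.37) = 22.73
  C: 0 + 1(25.04) = 25.04
  A: 0 + 2(22.37) = 44.75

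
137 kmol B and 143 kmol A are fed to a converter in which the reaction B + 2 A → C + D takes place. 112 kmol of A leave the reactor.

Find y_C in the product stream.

For A: n = n₀ − 2ξ → 112 = 143 − 2ξ, giving ξ = 15.5 kmol.
Outlet amounts (n = n₀ + ν ξ):
  B: 137 − 1(15.5) = 121.5
  A: 143 − 2(15.5) = 112
  C: 0 + 1(15.5) = 15.5
  D: 0 + 1(15.5) = 15.5
Total out = 264.5 kmol; y_C = 15.5 / 264.5 = 0.0586.

0.0586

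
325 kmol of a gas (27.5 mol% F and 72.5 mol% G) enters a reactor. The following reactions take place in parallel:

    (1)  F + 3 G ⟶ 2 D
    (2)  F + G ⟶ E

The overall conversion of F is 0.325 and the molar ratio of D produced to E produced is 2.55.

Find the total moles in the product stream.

Conversion of F: F consumed = 0.325 × 89.38 = 29.05 kmol = 1ξ₁ + 1ξ₂.
Selectivity: 2ξ₁ / (1ξ₂) = 2.55 → ξ₁ = 1.275 ξ₂.
Substitute: (1·1.275 + 1) ξ₂ = 29.05 → ξ₂ = 12.77 kmol, ξ₁ = 16.28 kmol.
Outlet amounts (n = n₀ + Σ ν·ξ):
  F: 89.38 − 1(16.28) − 1(12.77) = 60.33
  G: 235.6 − 3(16.28) − 1(12.77) = 174
  D: 0 + 2(16.28) = 32.56
  E: 0 + 1(12.77) = 12.77
Total out = 60.33 + 174 + 32.56 + 12.77 = 279.7 kmol.

280 kmol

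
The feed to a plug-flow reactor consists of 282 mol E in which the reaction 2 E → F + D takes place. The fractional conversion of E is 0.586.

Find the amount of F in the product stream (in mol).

82.6 mol

E reacted = 0.586 × 282 = 165.3 mol; ν_E = −2, so ξ = 165.3/2 = 82.63 mol.
Outlet amounts (n = n₀ + ν ξ):
  E: 282 − 2(82.63) = 116.7
  F: 0 + 1(82.63) = 82.63
  D: 0 + 1(82.63) = 82.63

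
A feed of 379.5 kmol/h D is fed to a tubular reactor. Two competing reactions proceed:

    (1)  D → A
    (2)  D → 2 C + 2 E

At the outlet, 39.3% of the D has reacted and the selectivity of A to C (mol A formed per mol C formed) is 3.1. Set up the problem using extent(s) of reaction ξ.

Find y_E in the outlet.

0.0938

Conversion of D: D consumed = 0.393 × 379.5 = 149.1 kmol/h = 1ξ₁ + 1ξ₂.
Selectivity: 1ξ₁ / (2ξ₂) = 3.1 → ξ₁ = 6.2 ξ₂.
Substitute: (1·6.2 + 1) ξ₂ = 149.1 → ξ₂ = 20.71 kmol/h, ξ₁ = 128.4 kmol/h.
Outlet amounts (n = n₀ + Σ ν·ξ):
  D: 379.5 − 1(128.4) − 1(20.71) = 230.4
  A: 0 + 1(128.4) = 128.4
  C: 0 + 2(20.71) = 41.43
  E: 0 + 2(20.71) = 41.43
Total out = 441.6 kmol/h; y_E = 41.43 / 441.6 = 0.09381.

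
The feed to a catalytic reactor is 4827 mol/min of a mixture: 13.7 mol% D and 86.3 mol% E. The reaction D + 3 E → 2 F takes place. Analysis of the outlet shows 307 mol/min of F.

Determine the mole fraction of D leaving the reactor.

0.112

For F: n = n₀ + 2ξ → 307 = 0 + 2ξ, giving ξ = 153.5 mol/min.
Outlet amounts (n = n₀ + ν ξ):
  D: 661.3 − 1(153.5) = 507.8
  E: 4166 − 3(153.5) = 3705
  F: 0 + 2(153.5) = 307
Total out = 4520 mol/min; y_D = 507.8 / 4520 = 0.1123.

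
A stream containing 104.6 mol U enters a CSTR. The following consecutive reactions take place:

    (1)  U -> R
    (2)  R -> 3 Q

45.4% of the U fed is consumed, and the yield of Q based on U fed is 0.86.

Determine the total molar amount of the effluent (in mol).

Conversion of U: U consumed = 1ξ₁ = 0.454 × 104.6 → ξ₁ = 47.49 mol.
Yield of Q: 3ξ₂ / 104.6 = 0.86 → ξ₂ = 29.99 mol.
Outlet amounts (n = n₀ + Σ ν·ξ):
  U: 104.6 − 1(47.49) = 57.11
  R: 0 + 1(47.49) − 1(29.99) = 17.5
  Q: 0 + 3(29.99) = 89.96
Total out = 57.11 + 17.5 + 89.96 = 164.6 mol.

165 mol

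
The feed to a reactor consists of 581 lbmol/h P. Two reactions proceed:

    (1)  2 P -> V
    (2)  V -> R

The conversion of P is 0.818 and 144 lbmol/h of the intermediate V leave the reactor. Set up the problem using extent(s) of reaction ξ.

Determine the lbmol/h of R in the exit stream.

93.6 lbmol/h

Conversion of P: P consumed = 2ξ₁ = 0.818 × 581 → ξ₁ = 237.6 lbmol/h.
V balance: n_V = 0 + 1ξ₁ − 1ξ₂ = 144 → ξ₂ = (1·237.6 − 144)/1 = 93.63 lbmol/h.
Outlet amounts (n = n₀ + Σ ν·ξ):
  P: 581 − 2(237.6) = 105.7
  V: 0 + 1(237.6) − 1(93.63) = 144
  R: 0 + 1(93.63) = 93.63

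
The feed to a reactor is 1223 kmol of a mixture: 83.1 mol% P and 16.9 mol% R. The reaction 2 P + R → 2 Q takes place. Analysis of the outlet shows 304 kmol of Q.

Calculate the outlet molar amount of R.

54.7 kmol

For Q: n = n₀ + 2ξ → 304 = 0 + 2ξ, giving ξ = 152 kmol.
Outlet amounts (n = n₀ + ν ξ):
  P: 1016 − 2(152) = 712.3
  R: 206.7 − 1(152) = 54.69
  Q: 0 + 2(152) = 304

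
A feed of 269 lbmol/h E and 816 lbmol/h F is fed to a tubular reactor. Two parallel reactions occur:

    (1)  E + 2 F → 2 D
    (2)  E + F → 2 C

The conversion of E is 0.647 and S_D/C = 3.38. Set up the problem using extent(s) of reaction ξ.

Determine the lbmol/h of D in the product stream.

Conversion of E: E consumed = 0.647 × 269 = 174 lbmol/h = 1ξ₁ + 1ξ₂.
Selectivity: 2ξ₁ / (2ξ₂) = 3.38 → ξ₁ = 3.38 ξ₂.
Substitute: (1·3.38 + 1) ξ₂ = 174 → ξ₂ = 39.74 lbmol/h, ξ₁ = 134.3 lbmol/h.
Outlet amounts (n = n₀ + Σ ν·ξ):
  E: 269 − 1(134.3) − 1(39.74) = 94.96
  F: 816 − 2(134.3) − 1(39.74) = 507.6
  D: 0 + 2(134.3) = 268.6
  C: 0 + 2(39.74) = 79.47

269 lbmol/h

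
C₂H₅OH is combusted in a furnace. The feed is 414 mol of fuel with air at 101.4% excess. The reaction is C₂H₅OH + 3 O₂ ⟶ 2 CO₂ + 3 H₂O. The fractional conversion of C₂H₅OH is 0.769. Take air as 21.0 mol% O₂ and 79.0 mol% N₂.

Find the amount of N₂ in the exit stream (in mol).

9410 mol

Stoichiometric O₂ = 3 × 414 = 1242 mol; O₂ fed = 1242 × 2.014 = 2501 mol.
N₂ fed = 2501 × 79/21 = 9410 mol.
Fuel reacted = 0.769 × 414 → ξ = 318.4 mol.
Outlet (n = n₀ + ν ξ):
  C₂H₅OH: 414 − 1(318.4) = 95.63
  O₂: 2501 − 3(318.4) = 1546
  N₂: 9410 (inert)
  CO₂: 0 + 2(318.4) = 636.7
  H₂O: 0 + 3(318.4) = 955.1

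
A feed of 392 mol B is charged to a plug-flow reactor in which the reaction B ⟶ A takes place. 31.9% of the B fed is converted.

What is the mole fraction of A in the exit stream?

0.319

B reacted = 0.319 × 392 = 125 mol; ν_B = −1, so ξ = 125/1 = 125 mol.
Outlet amounts (n = n₀ + ν ξ):
  B: 392 − 1(125) = 267
  A: 0 + 1(125) = 125
Total out = 392 mol; y_A = 125 / 392 = 0.319.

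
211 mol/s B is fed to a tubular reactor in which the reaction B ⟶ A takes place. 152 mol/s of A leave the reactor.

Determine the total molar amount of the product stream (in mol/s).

211 mol/s

For A: n = n₀ + 1ξ → 152 = 0 + 1ξ, giving ξ = 152 mol/s.
Outlet amounts (n = n₀ + ν ξ):
  B: 211 − 1(152) = 59
  A: 0 + 1(152) = 152
Total out = 59 + 152 = 211 mol/s.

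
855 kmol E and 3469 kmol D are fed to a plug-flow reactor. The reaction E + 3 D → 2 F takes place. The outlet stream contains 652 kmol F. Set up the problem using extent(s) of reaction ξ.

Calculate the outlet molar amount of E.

529 kmol

For F: n = n₀ + 2ξ → 652 = 0 + 2ξ, giving ξ = 326 kmol.
Outlet amounts (n = n₀ + ν ξ):
  E: 855 − 1(326) = 529
  D: 3469 − 3(326) = 2491
  F: 0 + 2(326) = 652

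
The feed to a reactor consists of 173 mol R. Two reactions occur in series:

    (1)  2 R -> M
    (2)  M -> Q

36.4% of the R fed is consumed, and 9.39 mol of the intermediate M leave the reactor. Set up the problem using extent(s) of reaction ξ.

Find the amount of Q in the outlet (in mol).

Conversion of R: R consumed = 2ξ₁ = 0.364 × 173 → ξ₁ = 31.49 mol.
M balance: n_M = 0 + 1ξ₁ − 1ξ₂ = 9.39 → ξ₂ = (1·31.49 − 9.39)/1 = 22.1 mol.
Outlet amounts (n = n₀ + Σ ν·ξ):
  R: 173 − 2(31.49) = 110
  M: 0 + 1(31.49) − 1(22.1) = 9.39
  Q: 0 + 1(22.1) = 22.1

22.1 mol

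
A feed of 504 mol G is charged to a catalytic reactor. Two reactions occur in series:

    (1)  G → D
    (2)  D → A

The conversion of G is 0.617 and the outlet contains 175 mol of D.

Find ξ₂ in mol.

ξ₂ = 136 mol

Conversion of G: G consumed = 1ξ₁ = 0.617 × 504 → ξ₁ = 311 mol.
D balance: n_D = 0 + 1ξ₁ − 1ξ₂ = 175 → ξ₂ = (1·311 − 175)/1 = 136 mol.
Outlet amounts (n = n₀ + Σ ν·ξ):
  G: 504 − 1(311) = 193
  D: 0 + 1(311) − 1(136) = 175
  A: 0 + 1(136) = 136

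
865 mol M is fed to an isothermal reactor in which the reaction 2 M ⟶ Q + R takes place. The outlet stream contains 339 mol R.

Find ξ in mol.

For R: n = n₀ + 1ξ → 339 = 0 + 1ξ, giving ξ = 339 mol.
Outlet amounts (n = n₀ + ν ξ):
  M: 865 − 2(339) = 187
  Q: 0 + 1(339) = 339
  R: 0 + 1(339) = 339

ξ = 339 mol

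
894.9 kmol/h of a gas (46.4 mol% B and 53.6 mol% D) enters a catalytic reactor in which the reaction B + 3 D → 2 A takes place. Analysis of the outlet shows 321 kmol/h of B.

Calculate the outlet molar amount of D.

197 kmol/h

For B: n = n₀ − 1ξ → 321 = 415.2 − 1ξ, giving ξ = 94.23 kmol/h.
Outlet amounts (n = n₀ + ν ξ):
  B: 415.2 − 1(94.23) = 321
  D: 479.7 − 3(94.23) = 197
  A: 0 + 2(94.23) = 188.5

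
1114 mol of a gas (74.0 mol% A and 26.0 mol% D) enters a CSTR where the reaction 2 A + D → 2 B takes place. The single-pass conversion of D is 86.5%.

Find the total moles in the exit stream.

D reacted = 0.865 × 289.6 = 250.5 mol; ν_D = −1, so ξ = 250.5/1 = 250.5 mol.
Outlet amounts (n = n₀ + ν ξ):
  A: 824.4 − 2(250.5) = 323.3
  D: 289.6 − 1(250.5) = 39.1
  B: 0 + 2(250.5) = 501.1
Total out = 323.3 + 39.1 + 501.1 = 863.5 mol.

863 mol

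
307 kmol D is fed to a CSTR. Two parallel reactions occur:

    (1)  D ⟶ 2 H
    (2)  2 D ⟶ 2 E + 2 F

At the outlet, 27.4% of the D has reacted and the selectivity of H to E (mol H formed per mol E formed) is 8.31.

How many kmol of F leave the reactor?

16.3 kmol

Conversion of D: D consumed = 0.274 × 307 = 84.12 kmol = 1ξ₁ + 2ξ₂.
Selectivity: 2ξ₁ / (2ξ₂) = 8.31 → ξ₁ = 8.31 ξ₂.
Substitute: (1·8.31 + 2) ξ₂ = 84.12 → ξ₂ = 8.159 kmol, ξ₁ = 67.8 kmol.
Outlet amounts (n = n₀ + Σ ν·ξ):
  D: 307 − 1(67.8) − 2(8.159) = 222.9
  H: 0 + 2(67.8) = 135.6
  E: 0 + 2(8.159) = 16.32
  F: 0 + 2(8.159) = 16.32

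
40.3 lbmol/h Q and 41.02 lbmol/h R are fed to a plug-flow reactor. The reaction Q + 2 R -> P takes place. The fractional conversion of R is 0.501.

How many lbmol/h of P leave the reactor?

10.3 lbmol/h

R reacted = 0.501 × 41.02 = 20.55 lbmol/h; ν_R = −2, so ξ = 20.55/2 = 10.28 lbmol/h.
Outlet amounts (n = n₀ + ν ξ):
  Q: 40.3 − 1(10.28) = 30.02
  R: 41.02 − 2(10.28) = 20.47
  P: 0 + 1(10.28) = 10.28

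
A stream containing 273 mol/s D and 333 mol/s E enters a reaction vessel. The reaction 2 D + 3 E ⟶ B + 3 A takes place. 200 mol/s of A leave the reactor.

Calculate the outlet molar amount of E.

For A: n = n₀ + 3ξ → 200 = 0 + 3ξ, giving ξ = 66.67 mol/s.
Outlet amounts (n = n₀ + ν ξ):
  D: 273 − 2(66.67) = 139.7
  E: 333 − 3(66.67) = 133
  B: 0 + 1(66.67) = 66.67
  A: 0 + 3(66.67) = 200

133 mol/s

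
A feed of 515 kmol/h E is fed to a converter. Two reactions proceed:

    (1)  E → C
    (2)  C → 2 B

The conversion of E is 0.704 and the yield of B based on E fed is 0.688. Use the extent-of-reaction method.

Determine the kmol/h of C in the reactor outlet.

Conversion of E: E consumed = 1ξ₁ = 0.704 × 515 → ξ₁ = 362.6 kmol/h.
Yield of B: 2ξ₂ / 515 = 0.688 → ξ₂ = 177.2 kmol/h.
Outlet amounts (n = n₀ + Σ ν·ξ):
  E: 515 − 1(362.6) = 152.4
  C: 0 + 1(362.6) − 1(177.2) = 185.4
  B: 0 + 2(177.2) = 354.3

185 kmol/h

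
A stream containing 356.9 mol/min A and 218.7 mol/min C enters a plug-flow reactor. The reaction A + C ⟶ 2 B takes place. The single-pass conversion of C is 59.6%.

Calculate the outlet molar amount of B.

C reacted = 0.596 × 218.7 = 130.3 mol/min; ν_C = −1, so ξ = 130.3/1 = 130.3 mol/min.
Outlet amounts (n = n₀ + ν ξ):
  A: 356.9 − 1(130.3) = 226.6
  C: 218.7 − 1(130.3) = 88.35
  B: 0 + 2(130.3) = 260.7

261 mol/min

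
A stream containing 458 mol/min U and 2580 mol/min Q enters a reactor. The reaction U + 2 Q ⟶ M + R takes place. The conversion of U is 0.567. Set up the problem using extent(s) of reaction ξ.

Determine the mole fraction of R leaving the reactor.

0.0935

U reacted = 0.567 × 458 = 259.7 mol/min; ν_U = −1, so ξ = 259.7/1 = 259.7 mol/min.
Outlet amounts (n = n₀ + ν ξ):
  U: 458 − 1(259.7) = 198.3
  Q: 2580 − 2(259.7) = 2061
  M: 0 + 1(259.7) = 259.7
  R: 0 + 1(259.7) = 259.7
Total out = 2778 mol/min; y_R = 259.7 / 2778 = 0.09347.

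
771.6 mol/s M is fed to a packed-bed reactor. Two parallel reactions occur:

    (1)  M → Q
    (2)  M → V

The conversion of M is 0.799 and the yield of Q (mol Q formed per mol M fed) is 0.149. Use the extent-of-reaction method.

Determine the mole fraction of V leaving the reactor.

Yield of Q: 1ξ₁ / 771.6 = 0.149 → ξ₁ = 115 mol/s.
Conversion of M: 1ξ₁ + 1ξ₂ = 0.799 × 771.6 = 616.5 → ξ₂ = 501.5 mol/s.
Outlet amounts (n = n₀ + Σ ν·ξ):
  M: 771.6 − 1(115) − 1(501.5) = 155.1
  Q: 0 + 1(115) = 115
  V: 0 + 1(501.5) = 501.5
Total out = 771.6 mol/s; y_V = 501.5 / 771.6 = 0.65.

0.65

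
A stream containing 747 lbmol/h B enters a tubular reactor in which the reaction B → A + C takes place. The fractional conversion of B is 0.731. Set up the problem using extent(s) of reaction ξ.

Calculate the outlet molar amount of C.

546 lbmol/h

B reacted = 0.731 × 747 = 546.1 lbmol/h; ν_B = −1, so ξ = 546.1/1 = 546.1 lbmol/h.
Outlet amounts (n = n₀ + ν ξ):
  B: 747 − 1(546.1) = 200.9
  A: 0 + 1(546.1) = 546.1
  C: 0 + 1(546.1) = 546.1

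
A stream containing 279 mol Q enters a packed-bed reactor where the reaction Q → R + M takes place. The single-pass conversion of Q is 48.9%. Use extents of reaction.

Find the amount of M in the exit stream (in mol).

Q reacted = 0.489 × 279 = 136.4 mol; ν_Q = −1, so ξ = 136.4/1 = 136.4 mol.
Outlet amounts (n = n₀ + ν ξ):
  Q: 279 − 1(136.4) = 142.6
  R: 0 + 1(136.4) = 136.4
  M: 0 + 1(136.4) = 136.4

136 mol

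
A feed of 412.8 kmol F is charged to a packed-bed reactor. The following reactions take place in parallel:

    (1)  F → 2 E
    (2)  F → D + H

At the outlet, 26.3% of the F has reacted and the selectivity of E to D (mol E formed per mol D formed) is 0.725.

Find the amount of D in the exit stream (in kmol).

Conversion of F: F consumed = 0.263 × 412.8 = 108.6 kmol = 1ξ₁ + 1ξ₂.
Selectivity: 2ξ₁ / (1ξ₂) = 0.725 → ξ₁ = 0.3625 ξ₂.
Substitute: (1·0.3625 + 1) ξ₂ = 108.6 → ξ₂ = 79.68 kmol, ξ₁ = 28.88 kmol.
Outlet amounts (n = n₀ + Σ ν·ξ):
  F: 412.8 − 1(28.88) − 1(79.68) = 304.2
  E: 0 + 2(28.88) = 57.77
  D: 0 + 1(79.68) = 79.68
  H: 0 + 1(79.68) = 79.68

79.7 kmol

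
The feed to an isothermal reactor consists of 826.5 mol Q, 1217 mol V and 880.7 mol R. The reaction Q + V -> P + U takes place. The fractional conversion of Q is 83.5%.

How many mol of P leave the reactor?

Q reacted = 0.835 × 826.5 = 690.1 mol; ν_Q = −1, so ξ = 690.1/1 = 690.1 mol.
Outlet amounts (n = n₀ + ν ξ):
  Q: 826.5 − 1(690.1) = 136.4
  V: 1217 − 1(690.1) = 526.9
  P: 0 + 1(690.1) = 690.1
  U: 0 + 1(690.1) = 690.1
  R: 880.7 (inert)

690 mol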